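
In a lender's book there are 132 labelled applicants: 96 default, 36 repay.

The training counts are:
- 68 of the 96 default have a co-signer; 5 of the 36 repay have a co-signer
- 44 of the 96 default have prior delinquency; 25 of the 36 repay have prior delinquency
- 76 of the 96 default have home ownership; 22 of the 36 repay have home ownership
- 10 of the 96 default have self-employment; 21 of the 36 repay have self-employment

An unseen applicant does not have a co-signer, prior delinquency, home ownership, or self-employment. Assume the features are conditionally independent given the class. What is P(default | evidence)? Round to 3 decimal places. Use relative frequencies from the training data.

default: (96/132) × (28/96) × (52/96) × (20/96) × (86/96) ≈ 0.0214438
repay: (36/132) × (31/36) × (11/36) × (14/36) × (15/36) ≈ 0.0116277
P(default | x) = 0.0214438 / 0.0330715 ≈ 0.648

0.648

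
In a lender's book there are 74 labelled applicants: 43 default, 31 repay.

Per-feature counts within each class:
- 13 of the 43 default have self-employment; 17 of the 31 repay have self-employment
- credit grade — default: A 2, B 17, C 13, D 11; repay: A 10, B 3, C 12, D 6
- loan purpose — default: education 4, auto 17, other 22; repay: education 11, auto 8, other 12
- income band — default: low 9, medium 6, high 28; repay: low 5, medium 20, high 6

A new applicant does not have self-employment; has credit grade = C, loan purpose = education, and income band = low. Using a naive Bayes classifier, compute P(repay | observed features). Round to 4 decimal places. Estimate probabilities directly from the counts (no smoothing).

default: (43/74) × (30/43) × (13/43) × (4/43) × (9/43) ≈ 0.00238633
repay: (31/74) × (14/31) × (12/31) × (11/31) × (5/31) ≈ 0.00419136
P(repay | x) = 0.00419136 / 0.00657769 ≈ 0.6372

0.6372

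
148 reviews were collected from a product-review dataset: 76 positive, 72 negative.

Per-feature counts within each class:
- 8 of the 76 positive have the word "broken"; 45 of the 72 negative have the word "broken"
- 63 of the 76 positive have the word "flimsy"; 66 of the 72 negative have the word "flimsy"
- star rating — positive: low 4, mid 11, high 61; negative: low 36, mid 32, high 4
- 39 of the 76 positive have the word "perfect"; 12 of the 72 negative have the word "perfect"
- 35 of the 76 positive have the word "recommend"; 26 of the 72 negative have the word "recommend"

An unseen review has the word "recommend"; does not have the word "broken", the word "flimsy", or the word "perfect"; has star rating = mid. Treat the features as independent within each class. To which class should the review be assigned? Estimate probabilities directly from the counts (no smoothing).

positive

positive: (76/148) × (68/76) × (13/76) × (11/76) × (37/76) × (35/76) ≈ 0.00255034
negative: (72/148) × (27/72) × (6/72) × (32/72) × (60/72) × (26/72) ≈ 0.00203328
Highest score → positive.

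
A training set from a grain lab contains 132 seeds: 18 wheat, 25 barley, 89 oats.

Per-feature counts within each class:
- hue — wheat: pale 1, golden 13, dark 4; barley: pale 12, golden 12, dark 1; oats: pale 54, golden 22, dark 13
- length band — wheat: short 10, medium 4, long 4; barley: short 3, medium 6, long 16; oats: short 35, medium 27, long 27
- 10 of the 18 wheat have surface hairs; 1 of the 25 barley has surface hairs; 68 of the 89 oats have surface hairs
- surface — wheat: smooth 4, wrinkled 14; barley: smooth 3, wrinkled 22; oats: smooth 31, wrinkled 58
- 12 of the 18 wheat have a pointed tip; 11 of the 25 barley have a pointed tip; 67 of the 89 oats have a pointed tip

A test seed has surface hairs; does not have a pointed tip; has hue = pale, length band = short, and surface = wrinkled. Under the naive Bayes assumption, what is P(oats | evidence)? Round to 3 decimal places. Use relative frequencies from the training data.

wheat: (18/132) × (1/18) × (10/18) × (10/18) × (14/18) × (6/18) ≈ 0.000606199
barley: (25/132) × (12/25) × (3/25) × (1/25) × (22/25) × (14/25) = 0.00021504
oats: (89/132) × (54/89) × (35/89) × (68/89) × (58/89) × (22/89) ≈ 0.019801
P(oats | x) = 0.019801 / 0.020622239 ≈ 0.960

0.960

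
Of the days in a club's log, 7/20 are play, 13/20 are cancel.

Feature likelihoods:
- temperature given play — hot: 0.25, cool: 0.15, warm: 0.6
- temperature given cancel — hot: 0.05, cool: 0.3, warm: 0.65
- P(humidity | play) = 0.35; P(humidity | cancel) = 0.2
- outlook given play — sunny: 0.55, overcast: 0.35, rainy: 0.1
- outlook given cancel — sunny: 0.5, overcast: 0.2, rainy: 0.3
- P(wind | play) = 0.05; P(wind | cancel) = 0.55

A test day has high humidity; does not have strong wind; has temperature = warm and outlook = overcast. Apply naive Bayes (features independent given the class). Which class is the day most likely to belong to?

play

play: 0.35 × 0.6 × 0.35 × 0.35 × (1−0.05) = 0.02443875
cancel: 0.65 × 0.65 × 0.2 × 0.2 × (1−0.55) = 0.007605
Highest score → play.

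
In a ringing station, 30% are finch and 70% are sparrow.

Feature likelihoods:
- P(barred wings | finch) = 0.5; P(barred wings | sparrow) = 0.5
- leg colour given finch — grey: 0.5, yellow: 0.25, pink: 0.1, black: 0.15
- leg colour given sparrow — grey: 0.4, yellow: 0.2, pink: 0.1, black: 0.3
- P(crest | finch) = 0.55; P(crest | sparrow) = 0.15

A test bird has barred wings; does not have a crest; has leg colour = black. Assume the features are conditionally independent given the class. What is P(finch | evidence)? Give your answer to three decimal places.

0.102

finch: 0.3 × 0.5 × 0.15 × (1−0.55) = 0.010125
sparrow: 0.7 × 0.5 × 0.3 × (1−0.15) = 0.08925
P(finch | x) = 0.010125 / 0.099375 ≈ 0.102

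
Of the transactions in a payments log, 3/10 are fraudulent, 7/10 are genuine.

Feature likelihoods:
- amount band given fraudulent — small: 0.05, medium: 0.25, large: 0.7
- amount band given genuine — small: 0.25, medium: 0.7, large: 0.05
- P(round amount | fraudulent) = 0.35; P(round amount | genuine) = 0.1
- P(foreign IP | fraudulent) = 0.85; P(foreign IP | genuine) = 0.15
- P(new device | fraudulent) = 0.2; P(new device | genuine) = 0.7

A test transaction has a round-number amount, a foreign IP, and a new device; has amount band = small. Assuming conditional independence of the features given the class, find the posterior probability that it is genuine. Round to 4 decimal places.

fraudulent: 0.3 × 0.05 × 0.35 × 0.85 × 0.2 = 0.0008925
genuine: 0.7 × 0.25 × 0.1 × 0.15 × 0.7 = 0.0018375
P(genuine | x) = 0.0018375 / 0.00273 ≈ 0.6731

0.6731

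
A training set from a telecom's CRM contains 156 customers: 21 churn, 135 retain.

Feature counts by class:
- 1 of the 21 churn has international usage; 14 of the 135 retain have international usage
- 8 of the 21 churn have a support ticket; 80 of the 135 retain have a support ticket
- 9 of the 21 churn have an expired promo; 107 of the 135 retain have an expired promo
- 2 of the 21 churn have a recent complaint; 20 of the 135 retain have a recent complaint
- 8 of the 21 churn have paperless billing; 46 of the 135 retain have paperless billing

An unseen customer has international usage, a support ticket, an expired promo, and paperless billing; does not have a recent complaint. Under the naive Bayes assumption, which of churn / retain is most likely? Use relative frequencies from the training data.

churn: (21/156) × (1/21) × (8/21) × (9/21) × (19/21) × (8/21) ≈ 0.000360723
retain: (135/156) × (14/135) × (80/135) × (107/135) × (115/135) × (46/135) ≈ 0.0122348
Highest score → retain.

retain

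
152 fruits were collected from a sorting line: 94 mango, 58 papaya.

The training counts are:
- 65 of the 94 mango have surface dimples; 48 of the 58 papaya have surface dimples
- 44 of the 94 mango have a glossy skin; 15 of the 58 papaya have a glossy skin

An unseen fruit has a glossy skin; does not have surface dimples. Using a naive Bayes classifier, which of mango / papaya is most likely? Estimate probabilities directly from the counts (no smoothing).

mango: (94/152) × (29/94) × (44/94) ≈ 0.0893057
papaya: (58/152) × (10/58) × (15/58) ≈ 0.0170145
Highest score → mango.

mango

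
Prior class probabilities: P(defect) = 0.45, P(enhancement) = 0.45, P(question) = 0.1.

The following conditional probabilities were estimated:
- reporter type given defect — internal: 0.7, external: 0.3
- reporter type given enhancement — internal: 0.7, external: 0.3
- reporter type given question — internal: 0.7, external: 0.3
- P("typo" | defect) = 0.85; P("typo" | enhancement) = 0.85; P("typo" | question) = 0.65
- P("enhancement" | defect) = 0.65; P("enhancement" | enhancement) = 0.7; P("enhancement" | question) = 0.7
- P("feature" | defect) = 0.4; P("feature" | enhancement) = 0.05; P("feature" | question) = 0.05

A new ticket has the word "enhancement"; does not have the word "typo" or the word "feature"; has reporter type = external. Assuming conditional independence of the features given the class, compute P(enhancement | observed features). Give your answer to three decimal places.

defect: 0.45 × 0.3 × (1−0.85) × 0.65 × (1−0.4) = 0.0078975
enhancement: 0.45 × 0.3 × (1−0.85) × 0.7 × (1−0.05) = 0.01346625
question: 0.1 × 0.3 × (1−0.65) × 0.7 × (1−0.05) = 0.0069825
P(enhancement | x) = 0.01346625 / 0.02834625 ≈ 0.475

0.475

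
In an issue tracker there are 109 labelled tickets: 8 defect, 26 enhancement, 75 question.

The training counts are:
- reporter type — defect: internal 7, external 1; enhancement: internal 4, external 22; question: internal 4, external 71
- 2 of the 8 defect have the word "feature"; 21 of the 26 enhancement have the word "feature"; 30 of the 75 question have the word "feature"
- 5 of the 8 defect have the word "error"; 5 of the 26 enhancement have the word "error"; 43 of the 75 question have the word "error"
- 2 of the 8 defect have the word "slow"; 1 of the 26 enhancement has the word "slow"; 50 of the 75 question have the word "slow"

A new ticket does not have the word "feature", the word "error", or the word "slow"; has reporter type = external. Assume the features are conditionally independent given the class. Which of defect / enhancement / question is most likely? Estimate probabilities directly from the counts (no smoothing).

question

defect: (8/109) × (1/8) × (6/8) × (3/8) × (6/8) ≈ 0.00193521
enhancement: (26/109) × (22/26) × (5/26) × (21/26) × (25/26) ≈ 0.0301443
question: (75/109) × (71/75) × (45/75) × (32/75) × (25/75) ≈ 0.0555841
Highest score → question.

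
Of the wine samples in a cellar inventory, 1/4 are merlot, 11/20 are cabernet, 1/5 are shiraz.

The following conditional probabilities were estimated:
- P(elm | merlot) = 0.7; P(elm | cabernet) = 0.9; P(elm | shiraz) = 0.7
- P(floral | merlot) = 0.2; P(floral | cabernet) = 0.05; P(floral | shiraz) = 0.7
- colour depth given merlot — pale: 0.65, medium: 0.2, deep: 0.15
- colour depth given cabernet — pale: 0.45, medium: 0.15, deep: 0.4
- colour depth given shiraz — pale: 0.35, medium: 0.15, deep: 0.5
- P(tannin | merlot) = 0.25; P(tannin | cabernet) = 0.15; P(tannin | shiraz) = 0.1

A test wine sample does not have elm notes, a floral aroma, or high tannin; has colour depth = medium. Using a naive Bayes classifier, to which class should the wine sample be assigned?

merlot

merlot: 0.25 × (1−0.7) × (1−0.2) × 0.2 × (1−0.25) = 0.009
cabernet: 0.55 × (1−0.9) × (1−0.05) × 0.15 × (1−0.15) = 0.006661875
shiraz: 0.2 × (1−0.7) × (1−0.7) × 0.15 × (1−0.1) = 0.00243
Highest score → merlot.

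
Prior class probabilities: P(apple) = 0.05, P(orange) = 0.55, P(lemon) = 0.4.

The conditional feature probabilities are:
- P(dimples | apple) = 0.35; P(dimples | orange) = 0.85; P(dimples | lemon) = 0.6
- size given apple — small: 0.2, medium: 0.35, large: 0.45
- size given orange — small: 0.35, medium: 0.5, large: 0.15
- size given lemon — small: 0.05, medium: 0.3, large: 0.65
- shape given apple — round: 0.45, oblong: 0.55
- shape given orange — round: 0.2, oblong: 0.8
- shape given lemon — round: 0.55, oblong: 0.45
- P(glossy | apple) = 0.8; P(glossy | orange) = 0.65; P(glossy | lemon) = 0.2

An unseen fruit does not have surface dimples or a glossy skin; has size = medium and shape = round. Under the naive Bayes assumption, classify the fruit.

apple: 0.05 × (1−0.35) × 0.35 × 0.45 × (1−0.8) = 0.00102375
orange: 0.55 × (1−0.85) × 0.5 × 0.2 × (1−0.65) = 0.0028875
lemon: 0.4 × (1−0.6) × 0.3 × 0.55 × (1−0.2) = 0.02112
Highest score → lemon.

lemon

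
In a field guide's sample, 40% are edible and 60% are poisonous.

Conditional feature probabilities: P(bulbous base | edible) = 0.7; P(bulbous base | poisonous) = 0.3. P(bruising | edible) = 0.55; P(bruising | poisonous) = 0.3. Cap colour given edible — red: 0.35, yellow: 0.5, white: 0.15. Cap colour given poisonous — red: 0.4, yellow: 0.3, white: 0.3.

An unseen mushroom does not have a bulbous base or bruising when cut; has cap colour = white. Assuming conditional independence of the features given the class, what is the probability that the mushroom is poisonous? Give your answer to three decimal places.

edible: 0.4 × (1−0.7) × (1−0.55) × 0.15 = 0.0081
poisonous: 0.6 × (1−0.3) × (1−0.3) × 0.3 = 0.0882
P(poisonous | x) = 0.0882 / 0.0963 ≈ 0.916

0.916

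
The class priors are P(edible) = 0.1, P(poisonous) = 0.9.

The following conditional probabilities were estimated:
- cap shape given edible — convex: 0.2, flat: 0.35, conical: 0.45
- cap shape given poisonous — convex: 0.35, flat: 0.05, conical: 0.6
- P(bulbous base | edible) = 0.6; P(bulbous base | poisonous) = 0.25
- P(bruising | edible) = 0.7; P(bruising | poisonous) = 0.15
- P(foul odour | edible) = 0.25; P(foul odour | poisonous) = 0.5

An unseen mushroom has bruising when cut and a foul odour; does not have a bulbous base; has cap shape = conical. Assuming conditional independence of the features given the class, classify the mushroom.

edible: 0.1 × 0.45 × (1−0.6) × 0.7 × 0.25 = 0.00315
poisonous: 0.9 × 0.6 × (1−0.25) × 0.15 × 0.5 = 0.030375
Highest score → poisonous.

poisonous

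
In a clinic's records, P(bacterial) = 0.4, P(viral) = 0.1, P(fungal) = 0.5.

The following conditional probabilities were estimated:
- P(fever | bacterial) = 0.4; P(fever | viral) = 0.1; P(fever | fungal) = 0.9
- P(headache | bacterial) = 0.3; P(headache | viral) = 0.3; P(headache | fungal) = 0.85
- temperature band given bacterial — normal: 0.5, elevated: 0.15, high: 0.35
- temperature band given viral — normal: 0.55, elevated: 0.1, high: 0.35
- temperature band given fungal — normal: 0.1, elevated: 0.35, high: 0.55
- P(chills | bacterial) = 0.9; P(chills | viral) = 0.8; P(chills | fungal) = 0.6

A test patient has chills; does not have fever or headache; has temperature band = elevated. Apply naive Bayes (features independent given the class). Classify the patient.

bacterial

bacterial: 0.4 × (1−0.4) × (1−0.3) × 0.15 × 0.9 = 0.02268
viral: 0.1 × (1−0.1) × (1−0.3) × 0.1 × 0.8 = 0.00504
fungal: 0.5 × (1−0.9) × (1−0.85) × 0.35 × 0.6 = 0.001575
Highest score → bacterial.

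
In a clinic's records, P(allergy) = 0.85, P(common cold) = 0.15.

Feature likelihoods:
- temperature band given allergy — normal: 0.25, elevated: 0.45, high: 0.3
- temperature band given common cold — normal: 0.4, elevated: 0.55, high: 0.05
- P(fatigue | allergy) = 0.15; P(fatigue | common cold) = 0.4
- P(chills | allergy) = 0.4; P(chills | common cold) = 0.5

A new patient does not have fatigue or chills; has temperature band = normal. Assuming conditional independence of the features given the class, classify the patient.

allergy

allergy: 0.85 × 0.25 × (1−0.15) × (1−0.4) = 0.108375
common cold: 0.15 × 0.4 × (1−0.4) × (1−0.5) = 0.018
Highest score → allergy.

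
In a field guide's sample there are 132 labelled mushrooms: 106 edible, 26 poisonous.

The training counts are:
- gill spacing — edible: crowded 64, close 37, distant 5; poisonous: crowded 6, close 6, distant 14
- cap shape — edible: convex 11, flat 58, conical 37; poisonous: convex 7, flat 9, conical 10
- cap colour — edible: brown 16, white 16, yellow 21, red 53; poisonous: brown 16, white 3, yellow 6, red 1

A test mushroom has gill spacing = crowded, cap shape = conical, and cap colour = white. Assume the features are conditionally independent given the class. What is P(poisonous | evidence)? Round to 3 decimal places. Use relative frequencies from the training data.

0.073

edible: (106/132) × (64/106) × (37/106) × (16/106) ≈ 0.0255456
poisonous: (26/132) × (6/26) × (10/26) × (3/26) ≈ 0.00201721
P(poisonous | x) = 0.00201721 / 0.02756281 ≈ 0.073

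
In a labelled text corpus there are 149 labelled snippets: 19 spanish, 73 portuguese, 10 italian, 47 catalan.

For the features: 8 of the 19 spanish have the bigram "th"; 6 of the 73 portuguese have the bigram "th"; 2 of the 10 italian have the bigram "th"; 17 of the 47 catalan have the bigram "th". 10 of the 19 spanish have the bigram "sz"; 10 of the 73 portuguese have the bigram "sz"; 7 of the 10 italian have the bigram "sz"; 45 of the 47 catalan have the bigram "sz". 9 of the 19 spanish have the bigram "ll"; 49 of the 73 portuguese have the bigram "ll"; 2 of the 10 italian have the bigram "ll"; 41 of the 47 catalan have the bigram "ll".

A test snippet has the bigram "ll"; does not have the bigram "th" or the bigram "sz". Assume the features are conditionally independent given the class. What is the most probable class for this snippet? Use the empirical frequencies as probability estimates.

spanish: (19/149) × (11/19) × (9/19) × (9/19) ≈ 0.0165647
portuguese: (73/149) × (67/73) × (63/73) × (49/73) ≈ 0.260483
italian: (10/149) × (8/10) × (3/10) × (2/10) ≈ 0.00322148
catalan: (47/149) × (30/47) × (2/47) × (41/47) ≈ 0.007474
Highest score → portuguese.

portuguese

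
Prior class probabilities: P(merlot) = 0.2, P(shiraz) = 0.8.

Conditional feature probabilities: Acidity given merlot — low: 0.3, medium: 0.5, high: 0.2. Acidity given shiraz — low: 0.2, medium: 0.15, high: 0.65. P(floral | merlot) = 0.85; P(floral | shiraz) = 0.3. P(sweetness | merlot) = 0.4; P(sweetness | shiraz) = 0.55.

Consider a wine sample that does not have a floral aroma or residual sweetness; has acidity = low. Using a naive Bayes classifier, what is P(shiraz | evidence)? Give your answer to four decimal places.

0.9032

merlot: 0.2 × 0.3 × (1−0.85) × (1−0.4) = 0.0054
shiraz: 0.8 × 0.2 × (1−0.3) × (1−0.55) = 0.0504
P(shiraz | x) = 0.0504 / 0.0558 ≈ 0.9032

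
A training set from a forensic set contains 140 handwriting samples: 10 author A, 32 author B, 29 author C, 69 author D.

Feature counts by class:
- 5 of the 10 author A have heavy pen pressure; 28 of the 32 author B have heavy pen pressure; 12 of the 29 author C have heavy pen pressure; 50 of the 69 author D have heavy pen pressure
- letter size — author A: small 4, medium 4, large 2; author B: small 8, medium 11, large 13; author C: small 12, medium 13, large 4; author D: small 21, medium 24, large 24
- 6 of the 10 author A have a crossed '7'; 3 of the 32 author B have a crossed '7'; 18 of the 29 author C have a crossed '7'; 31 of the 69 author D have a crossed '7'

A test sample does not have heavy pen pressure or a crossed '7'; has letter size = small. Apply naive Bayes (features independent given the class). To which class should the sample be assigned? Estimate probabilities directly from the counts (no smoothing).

author D

author A: (10/140) × (5/10) × (4/10) × (4/10) ≈ 0.00571429
author B: (32/140) × (4/32) × (8/32) × (29/32) ≈ 0.00647321
author C: (29/140) × (17/29) × (12/29) × (11/29) ≈ 0.0190589
author D: (69/140) × (19/69) × (21/69) × (38/69) ≈ 0.0227473
Highest score → author D.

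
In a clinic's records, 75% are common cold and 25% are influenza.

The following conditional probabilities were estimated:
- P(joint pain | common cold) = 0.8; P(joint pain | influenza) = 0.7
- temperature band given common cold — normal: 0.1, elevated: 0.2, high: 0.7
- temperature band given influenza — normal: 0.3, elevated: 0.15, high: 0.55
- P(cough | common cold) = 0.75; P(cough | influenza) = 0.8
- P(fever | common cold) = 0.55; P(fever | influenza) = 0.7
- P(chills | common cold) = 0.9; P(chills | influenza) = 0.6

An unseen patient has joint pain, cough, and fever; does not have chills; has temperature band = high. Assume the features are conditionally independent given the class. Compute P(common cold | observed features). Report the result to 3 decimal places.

0.446

common cold: 0.75 × 0.8 × 0.7 × 0.75 × 0.55 × (1−0.9) = 0.017325
influenza: 0.25 × 0.7 × 0.55 × 0.8 × 0.7 × (1−0.6) = 0.02156
P(common cold | x) = 0.017325 / 0.038885 ≈ 0.446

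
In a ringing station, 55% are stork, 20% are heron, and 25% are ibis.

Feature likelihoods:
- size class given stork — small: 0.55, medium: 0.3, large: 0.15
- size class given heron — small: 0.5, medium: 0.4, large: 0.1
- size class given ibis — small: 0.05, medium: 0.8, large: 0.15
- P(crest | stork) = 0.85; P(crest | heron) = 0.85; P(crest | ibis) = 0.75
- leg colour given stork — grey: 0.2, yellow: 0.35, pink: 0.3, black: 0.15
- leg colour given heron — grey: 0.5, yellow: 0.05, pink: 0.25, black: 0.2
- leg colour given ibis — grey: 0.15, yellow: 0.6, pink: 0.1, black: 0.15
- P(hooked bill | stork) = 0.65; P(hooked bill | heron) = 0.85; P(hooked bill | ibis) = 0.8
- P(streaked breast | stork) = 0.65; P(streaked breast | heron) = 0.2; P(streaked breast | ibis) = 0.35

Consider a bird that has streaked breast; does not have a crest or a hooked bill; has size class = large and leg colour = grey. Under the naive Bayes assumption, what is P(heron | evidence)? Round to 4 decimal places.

0.0637

stork: 0.55 × 0.15 × (1−0.85) × 0.2 × (1−0.65) × 0.65 = 0.0005630625
heron: 0.2 × 0.1 × (1−0.85) × 0.5 × (1−0.85) × 0.2 = 0.000045
ibis: 0.25 × 0.15 × (1−0.75) × 0.15 × (1−0.8) × 0.35 = 0.0000984375
P(heron | x) = 0.000045 / 0.0007065 ≈ 0.0637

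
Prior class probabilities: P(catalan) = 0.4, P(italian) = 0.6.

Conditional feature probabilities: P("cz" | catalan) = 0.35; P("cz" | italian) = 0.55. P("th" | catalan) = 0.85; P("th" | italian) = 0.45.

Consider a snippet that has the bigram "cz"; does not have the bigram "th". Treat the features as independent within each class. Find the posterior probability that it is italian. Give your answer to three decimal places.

catalan: 0.4 × 0.35 × (1−0.85) = 0.021
italian: 0.6 × 0.55 × (1−0.45) = 0.1815
P(italian | x) = 0.1815 / 0.2025 ≈ 0.896

0.896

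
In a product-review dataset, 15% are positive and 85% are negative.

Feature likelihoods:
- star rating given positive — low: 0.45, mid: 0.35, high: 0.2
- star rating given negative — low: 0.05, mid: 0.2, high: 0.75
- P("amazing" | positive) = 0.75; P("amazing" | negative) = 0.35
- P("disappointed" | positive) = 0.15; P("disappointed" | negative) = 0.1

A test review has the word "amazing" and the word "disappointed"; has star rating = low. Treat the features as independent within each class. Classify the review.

positive: 0.15 × 0.45 × 0.75 × 0.15 = 0.00759375
negative: 0.85 × 0.05 × 0.35 × 0.1 = 0.0014875
Highest score → positive.

positive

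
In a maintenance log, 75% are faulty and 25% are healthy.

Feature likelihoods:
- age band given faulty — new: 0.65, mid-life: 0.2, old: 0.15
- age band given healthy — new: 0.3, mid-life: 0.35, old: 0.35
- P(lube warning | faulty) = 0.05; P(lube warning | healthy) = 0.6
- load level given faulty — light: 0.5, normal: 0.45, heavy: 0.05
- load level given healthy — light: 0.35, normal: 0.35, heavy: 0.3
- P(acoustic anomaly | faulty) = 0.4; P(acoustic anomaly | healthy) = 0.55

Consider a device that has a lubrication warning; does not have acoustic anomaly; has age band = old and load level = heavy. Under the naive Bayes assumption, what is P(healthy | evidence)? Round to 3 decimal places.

0.977

faulty: 0.75 × 0.15 × 0.05 × 0.05 × (1−0.4) = 0.00016875
healthy: 0.25 × 0.35 × 0.6 × 0.3 × (1−0.55) = 0.0070875
P(healthy | x) = 0.0070875 / 0.00725625 ≈ 0.977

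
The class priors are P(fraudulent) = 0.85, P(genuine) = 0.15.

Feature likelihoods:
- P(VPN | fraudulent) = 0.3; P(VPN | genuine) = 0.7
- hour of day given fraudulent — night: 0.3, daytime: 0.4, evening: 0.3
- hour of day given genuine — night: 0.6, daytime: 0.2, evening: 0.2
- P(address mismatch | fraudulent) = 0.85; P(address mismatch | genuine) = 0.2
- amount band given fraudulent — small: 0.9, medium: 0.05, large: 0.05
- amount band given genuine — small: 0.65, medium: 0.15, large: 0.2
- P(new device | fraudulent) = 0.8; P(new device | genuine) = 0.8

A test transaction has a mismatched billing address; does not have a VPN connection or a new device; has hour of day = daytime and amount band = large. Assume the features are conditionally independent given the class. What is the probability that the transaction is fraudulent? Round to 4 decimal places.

0.9656

fraudulent: 0.85 × (1−0.3) × 0.4 × 0.85 × 0.05 × (1−0.8) = 0.002023
genuine: 0.15 × (1−0.7) × 0.2 × 0.2 × 0.2 × (1−0.8) = 0.000072
P(fraudulent | x) = 0.002023 / 0.002095 ≈ 0.9656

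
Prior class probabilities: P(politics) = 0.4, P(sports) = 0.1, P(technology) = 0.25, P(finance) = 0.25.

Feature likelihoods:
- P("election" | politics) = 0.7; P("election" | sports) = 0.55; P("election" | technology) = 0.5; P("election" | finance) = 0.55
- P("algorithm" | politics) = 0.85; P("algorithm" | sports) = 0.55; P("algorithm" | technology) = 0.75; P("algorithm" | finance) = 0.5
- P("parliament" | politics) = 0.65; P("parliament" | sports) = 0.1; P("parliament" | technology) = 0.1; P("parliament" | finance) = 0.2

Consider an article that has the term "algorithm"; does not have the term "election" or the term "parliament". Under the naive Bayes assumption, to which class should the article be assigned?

technology

politics: 0.4 × (1−0.7) × 0.85 × (1−0.65) = 0.0357
sports: 0.1 × (1−0.55) × 0.55 × (1−0.1) = 0.022275
technology: 0.25 × (1−0.5) × 0.75 × (1−0.1) = 0.084375
finance: 0.25 × (1−0.55) × 0.5 × (1−0.2) = 0.045
Highest score → technology.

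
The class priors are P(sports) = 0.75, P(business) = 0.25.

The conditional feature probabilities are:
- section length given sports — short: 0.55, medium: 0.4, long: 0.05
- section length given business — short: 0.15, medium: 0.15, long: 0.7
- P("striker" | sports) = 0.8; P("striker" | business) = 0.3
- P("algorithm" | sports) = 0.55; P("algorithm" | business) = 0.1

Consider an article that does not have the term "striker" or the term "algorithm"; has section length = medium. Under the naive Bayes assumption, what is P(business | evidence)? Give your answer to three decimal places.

sports: 0.75 × 0.4 × (1−0.8) × (1−0.55) = 0.027
business: 0.25 × 0.15 × (1−0.3) × (1−0.1) = 0.023625
P(business | x) = 0.023625 / 0.050625 ≈ 0.467

0.467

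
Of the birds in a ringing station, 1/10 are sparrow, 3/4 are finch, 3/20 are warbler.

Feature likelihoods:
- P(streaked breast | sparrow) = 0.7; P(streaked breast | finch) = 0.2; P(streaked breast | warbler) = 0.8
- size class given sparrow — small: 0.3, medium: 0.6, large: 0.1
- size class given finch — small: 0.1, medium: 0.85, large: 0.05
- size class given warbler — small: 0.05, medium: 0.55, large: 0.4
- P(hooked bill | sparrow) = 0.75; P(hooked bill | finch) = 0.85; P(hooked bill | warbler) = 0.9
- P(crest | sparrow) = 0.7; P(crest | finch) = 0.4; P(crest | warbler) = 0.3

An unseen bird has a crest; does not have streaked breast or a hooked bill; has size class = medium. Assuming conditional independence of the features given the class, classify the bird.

sparrow: 0.1 × (1−0.7) × 0.6 × (1−0.75) × 0.7 = 0.00315
finch: 0.75 × (1−0.2) × 0.85 × (1−0.85) × 0.4 = 0.0306
warbler: 0.15 × (1−0.8) × 0.55 × (1−0.9) × 0.3 = 0.000495
Highest score → finch.

finch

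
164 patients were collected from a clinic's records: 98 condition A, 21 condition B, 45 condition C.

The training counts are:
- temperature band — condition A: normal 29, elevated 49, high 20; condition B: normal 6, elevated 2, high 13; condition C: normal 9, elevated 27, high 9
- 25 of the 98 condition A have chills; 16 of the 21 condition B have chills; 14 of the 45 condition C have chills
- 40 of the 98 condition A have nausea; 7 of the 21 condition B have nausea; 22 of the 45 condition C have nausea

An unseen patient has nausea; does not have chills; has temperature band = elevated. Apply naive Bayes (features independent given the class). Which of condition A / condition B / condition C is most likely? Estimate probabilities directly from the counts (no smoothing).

condition A

condition A: (98/164) × (49/98) × (73/98) × (40/98) ≈ 0.0908412
condition B: (21/164) × (2/21) × (5/21) × (7/21) ≈ 0.000967867
condition C: (45/164) × (27/45) × (31/45) × (22/45) ≈ 0.0554472
Highest score → condition A.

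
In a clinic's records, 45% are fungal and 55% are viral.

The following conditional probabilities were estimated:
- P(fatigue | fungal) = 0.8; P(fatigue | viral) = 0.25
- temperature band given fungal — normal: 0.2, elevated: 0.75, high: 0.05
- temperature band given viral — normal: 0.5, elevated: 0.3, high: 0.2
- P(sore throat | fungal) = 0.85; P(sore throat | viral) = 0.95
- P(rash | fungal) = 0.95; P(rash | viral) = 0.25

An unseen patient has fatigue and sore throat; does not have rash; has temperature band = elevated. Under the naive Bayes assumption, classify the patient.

viral

fungal: 0.45 × 0.8 × 0.75 × 0.85 × (1−0.95) = 0.011475
viral: 0.55 × 0.25 × 0.3 × 0.95 × (1−0.25) = 0.029390625
Highest score → viral.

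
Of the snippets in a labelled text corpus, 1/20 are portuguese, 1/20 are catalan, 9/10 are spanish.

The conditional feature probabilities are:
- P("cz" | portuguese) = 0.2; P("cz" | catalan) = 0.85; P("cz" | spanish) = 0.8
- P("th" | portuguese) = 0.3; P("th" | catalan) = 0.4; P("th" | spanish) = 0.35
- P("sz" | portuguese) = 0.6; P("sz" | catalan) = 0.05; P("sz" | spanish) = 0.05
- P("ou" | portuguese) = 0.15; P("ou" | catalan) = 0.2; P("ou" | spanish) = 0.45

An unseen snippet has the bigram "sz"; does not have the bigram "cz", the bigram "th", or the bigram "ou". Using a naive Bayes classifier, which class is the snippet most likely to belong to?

portuguese

portuguese: 0.05 × (1−0.2) × (1−0.3) × 0.6 × (1−0.15) = 0.01428
catalan: 0.05 × (1−0.85) × (1−0.4) × 0.05 × (1−0.2) = 0.00018
spanish: 0.9 × (1−0.8) × (1−0.35) × 0.05 × (1−0.45) = 0.0032175
Highest score → portuguese.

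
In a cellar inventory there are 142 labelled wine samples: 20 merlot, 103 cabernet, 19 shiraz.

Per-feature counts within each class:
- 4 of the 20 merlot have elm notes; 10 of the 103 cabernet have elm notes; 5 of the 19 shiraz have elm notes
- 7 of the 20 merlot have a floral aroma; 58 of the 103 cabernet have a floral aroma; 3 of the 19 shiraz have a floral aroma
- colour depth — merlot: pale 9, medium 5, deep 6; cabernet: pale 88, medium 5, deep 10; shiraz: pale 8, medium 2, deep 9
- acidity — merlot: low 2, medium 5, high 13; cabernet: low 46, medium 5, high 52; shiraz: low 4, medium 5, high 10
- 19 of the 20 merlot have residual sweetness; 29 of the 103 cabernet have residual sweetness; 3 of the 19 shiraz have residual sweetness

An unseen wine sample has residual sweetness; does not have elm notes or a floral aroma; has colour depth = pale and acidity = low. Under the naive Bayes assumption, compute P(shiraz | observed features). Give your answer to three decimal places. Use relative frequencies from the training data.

0.033

merlot: (20/142) × (16/20) × (13/20) × (9/20) × (2/20) × (19/20) ≈ 0.00313099
cabernet: (103/142) × (93/103) × (45/103) × (88/103) × (46/103) × (29/103) ≈ 0.0307395
shiraz: (19/142) × (14/19) × (16/19) × (8/19) × (4/19) × (3/19) ≈ 0.00116203
P(shiraz | x) = 0.00116203 / 0.03503252 ≈ 0.033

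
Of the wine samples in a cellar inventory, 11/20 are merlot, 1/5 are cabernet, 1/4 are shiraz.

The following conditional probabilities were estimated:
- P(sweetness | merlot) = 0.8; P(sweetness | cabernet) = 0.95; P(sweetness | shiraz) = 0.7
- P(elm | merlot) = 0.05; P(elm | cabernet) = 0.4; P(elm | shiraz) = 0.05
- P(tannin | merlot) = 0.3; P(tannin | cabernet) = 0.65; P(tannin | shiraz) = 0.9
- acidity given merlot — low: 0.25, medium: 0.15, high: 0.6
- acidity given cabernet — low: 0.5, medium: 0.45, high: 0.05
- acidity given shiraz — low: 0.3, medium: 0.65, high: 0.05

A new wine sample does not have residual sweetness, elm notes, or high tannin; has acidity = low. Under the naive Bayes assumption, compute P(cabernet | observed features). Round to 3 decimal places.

0.049

merlot: 0.55 × (1−0.8) × (1−0.05) × (1−0.3) × 0.25 = 0.0182875
cabernet: 0.2 × (1−0.95) × (1−0.4) × (1−0.65) × 0.5 = 0.00105
shiraz: 0.25 × (1−0.7) × (1−0.05) × (1−0.9) × 0.3 = 0.0021375
P(cabernet | x) = 0.00105 / 0.021475 ≈ 0.049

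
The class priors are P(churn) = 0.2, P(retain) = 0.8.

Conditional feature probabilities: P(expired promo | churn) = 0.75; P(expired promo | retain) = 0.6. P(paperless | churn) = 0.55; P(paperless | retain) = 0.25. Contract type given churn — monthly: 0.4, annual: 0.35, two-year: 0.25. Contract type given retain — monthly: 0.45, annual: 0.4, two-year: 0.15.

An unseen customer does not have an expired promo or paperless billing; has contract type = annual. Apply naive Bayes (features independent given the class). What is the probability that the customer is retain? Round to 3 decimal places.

churn: 0.2 × (1−0.75) × (1−0.55) × 0.35 = 0.007875
retain: 0.8 × (1−0.6) × (1−0.25) × 0.4 = 0.096
P(retain | x) = 0.096 / 0.103875 ≈ 0.924

0.924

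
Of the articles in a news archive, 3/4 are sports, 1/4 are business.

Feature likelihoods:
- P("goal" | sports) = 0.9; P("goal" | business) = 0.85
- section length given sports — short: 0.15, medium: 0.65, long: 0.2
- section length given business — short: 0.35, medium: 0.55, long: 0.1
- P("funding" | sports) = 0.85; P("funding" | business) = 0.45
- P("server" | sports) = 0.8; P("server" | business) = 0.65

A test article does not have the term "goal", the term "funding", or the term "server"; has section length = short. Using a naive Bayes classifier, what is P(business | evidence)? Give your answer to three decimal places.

0.882

sports: 0.75 × (1−0.9) × 0.15 × (1−0.85) × (1−0.8) = 0.0003375
business: 0.25 × (1−0.85) × 0.35 × (1−0.45) × (1−0.65) = 0.0025265625
P(business | x) = 0.0025265625 / 0.0028640625 ≈ 0.882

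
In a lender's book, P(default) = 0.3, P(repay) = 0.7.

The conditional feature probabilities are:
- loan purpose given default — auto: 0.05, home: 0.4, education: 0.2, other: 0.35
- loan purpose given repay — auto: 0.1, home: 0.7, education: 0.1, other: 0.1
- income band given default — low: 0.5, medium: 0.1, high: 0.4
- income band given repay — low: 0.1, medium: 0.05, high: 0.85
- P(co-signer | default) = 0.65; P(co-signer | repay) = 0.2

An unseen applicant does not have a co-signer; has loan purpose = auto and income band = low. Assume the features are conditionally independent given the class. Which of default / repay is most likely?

default: 0.3 × 0.05 × 0.5 × (1−0.65) = 0.002625
repay: 0.7 × 0.1 × 0.1 × (1−0.2) = 0.0056
Highest score → repay.

repay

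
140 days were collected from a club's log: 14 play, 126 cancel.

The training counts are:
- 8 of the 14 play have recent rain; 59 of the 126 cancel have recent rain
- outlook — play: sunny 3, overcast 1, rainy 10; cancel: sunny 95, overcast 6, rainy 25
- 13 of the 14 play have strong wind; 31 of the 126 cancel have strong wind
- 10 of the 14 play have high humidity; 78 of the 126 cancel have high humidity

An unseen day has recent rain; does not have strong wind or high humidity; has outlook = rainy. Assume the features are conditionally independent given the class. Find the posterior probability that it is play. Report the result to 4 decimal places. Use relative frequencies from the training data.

play: (14/140) × (8/14) × (10/14) × (1/14) × (4/14) ≈ 0.000832986
cancel: (126/140) × (59/126) × (25/126) × (95/126) × (48/126) ≈ 0.0240169
P(play | x) = 0.000832986 / 0.024849886 ≈ 0.0335

0.0335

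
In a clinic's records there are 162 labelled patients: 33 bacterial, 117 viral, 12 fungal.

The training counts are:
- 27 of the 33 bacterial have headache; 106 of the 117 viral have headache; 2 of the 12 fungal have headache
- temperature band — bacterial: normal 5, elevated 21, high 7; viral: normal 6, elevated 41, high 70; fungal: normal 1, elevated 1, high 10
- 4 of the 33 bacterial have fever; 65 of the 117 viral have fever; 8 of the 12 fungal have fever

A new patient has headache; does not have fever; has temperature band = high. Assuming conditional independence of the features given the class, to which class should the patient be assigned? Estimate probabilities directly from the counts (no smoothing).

viral

bacterial: (33/162) × (27/33) × (7/33) × (29/33) ≈ 0.0310683
viral: (117/162) × (106/117) × (70/117) × (52/117) ≈ 0.173988
fungal: (12/162) × (2/12) × (10/12) × (4/12) ≈ 0.00342936
Highest score → viral.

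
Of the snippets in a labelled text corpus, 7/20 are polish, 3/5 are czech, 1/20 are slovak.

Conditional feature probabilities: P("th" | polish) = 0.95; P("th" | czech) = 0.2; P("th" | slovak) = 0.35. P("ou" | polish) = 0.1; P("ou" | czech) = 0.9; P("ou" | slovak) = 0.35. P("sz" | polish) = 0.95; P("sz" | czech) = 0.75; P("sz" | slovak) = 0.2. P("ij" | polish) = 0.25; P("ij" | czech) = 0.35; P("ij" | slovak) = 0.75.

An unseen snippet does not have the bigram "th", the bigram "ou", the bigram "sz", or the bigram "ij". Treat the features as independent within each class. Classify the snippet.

czech

polish: 0.35 × (1−0.95) × (1−0.1) × (1−0.95) × (1−0.25) = 0.000590625
czech: 0.6 × (1−0.2) × (1−0.9) × (1−0.75) × (1−0.35) = 0.0078
slovak: 0.05 × (1−0.35) × (1−0.35) × (1−0.2) × (1−0.75) = 0.004225
Highest score → czech.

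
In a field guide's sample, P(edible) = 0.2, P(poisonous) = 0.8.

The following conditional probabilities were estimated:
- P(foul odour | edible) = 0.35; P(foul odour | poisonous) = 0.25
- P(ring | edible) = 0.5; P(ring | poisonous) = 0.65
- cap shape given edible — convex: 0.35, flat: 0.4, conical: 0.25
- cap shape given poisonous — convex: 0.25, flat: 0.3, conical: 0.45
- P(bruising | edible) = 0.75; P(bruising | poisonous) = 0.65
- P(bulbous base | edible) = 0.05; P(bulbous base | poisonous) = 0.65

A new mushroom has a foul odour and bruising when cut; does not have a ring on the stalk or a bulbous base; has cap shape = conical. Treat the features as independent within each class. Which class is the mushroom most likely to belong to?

edible: 0.2 × 0.35 × (1−0.5) × 0.25 × 0.75 × (1−0.05) = 0.006234375
poisonous: 0.8 × 0.25 × (1−0.65) × 0.45 × 0.65 × (1−0.65) = 0.00716625
Highest score → poisonous.

poisonous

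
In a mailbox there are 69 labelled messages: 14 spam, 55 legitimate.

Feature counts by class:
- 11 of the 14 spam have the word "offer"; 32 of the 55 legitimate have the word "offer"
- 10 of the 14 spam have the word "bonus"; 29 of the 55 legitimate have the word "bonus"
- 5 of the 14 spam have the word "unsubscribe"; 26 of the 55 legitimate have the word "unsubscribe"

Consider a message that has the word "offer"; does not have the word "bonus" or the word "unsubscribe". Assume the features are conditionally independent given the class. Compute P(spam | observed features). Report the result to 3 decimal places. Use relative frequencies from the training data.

spam: (14/69) × (11/14) × (4/14) × (9/14) ≈ 0.0292813
legitimate: (55/69) × (32/55) × (26/55) × (29/55) ≈ 0.115597
P(spam | x) = 0.0292813 / 0.1448783 ≈ 0.202

0.202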